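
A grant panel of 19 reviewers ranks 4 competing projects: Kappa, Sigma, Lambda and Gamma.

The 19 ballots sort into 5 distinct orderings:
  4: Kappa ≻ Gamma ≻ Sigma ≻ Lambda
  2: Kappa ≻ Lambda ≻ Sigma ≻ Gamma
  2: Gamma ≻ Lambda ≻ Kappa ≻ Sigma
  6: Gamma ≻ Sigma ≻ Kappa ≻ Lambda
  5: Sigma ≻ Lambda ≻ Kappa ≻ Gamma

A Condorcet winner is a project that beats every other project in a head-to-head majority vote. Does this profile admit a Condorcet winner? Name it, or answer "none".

Check each pair by majority over 19 ballots:
Kappa vs Sigma: Kappa preferred on 4+2+2 = 8 ballots; Sigma wins 11–8.
Kappa vs Lambda: Kappa, 12–7.
Kappa vs Gamma: Kappa is ranked higher on 4+2+5 = 11 ballots, Gamma on 8. Kappa wins 11–8.
Sigma vs Lambda: Sigma, 15–4.
Sigma vs Gamma: Gamma, 12–7.
Lambda vs Gamma: Gamma, 12–7.
Each project drops at least one matchup (Kappa loses to Sigma; Sigma loses to Gamma; Lambda loses to Kappa; Gamma loses to Kappa); the cycle Kappa → Gamma → Sigma → Kappa rules out a Condorcet winner.

none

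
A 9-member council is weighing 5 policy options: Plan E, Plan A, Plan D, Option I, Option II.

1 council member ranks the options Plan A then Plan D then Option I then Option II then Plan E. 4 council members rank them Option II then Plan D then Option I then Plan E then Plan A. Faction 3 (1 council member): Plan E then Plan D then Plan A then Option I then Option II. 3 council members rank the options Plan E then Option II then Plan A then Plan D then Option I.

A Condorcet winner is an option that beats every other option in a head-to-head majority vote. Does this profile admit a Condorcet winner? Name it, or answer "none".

Pairwise majorities:
Plan E vs Plan A: Plan E, 8–1.
Plan E vs Plan D: Plan E preferred on 1+3 = 4 ballots; Plan D wins 5–4.
Plan E vs Option I: Plan E preferred on 1+3 = 4 ballots; Option I wins 5–4.
Plan E vs Option II: Plan E preferred on 1+3 = 4 ballots; Option II wins 5–4.
Plan A vs Plan D: 4 to 5, Plan D.
Plan A vs Option I: 1+1+3 = 5 for Plan A, 4 for Option I — Plan A by 5–4.
Plan A vs Option II: Option II wins 7–2.
Plan D vs Option I: 1+4+1+3 = 9 for Plan D, 0 for Option I — Plan D by 9–0.
Plan D vs Option II: Option II wins 7–2.
Option I vs Option II: Option I preferred on 1+1 = 2 ballots; Option II wins 7–2.
Option II wins every pairwise contest, so Option II is the Condorcet winner.

Option II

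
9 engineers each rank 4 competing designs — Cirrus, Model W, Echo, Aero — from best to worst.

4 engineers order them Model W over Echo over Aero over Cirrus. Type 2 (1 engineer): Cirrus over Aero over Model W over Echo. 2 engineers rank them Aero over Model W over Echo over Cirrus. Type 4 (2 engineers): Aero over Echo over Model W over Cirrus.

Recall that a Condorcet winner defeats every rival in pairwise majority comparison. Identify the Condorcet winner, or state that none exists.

Aero

Head-to-head results (9 engineers):
Cirrus–Model W: Model W 8–1.
Cirrus vs Echo: Echo wins 8–1.
Cirrus–Aero: Aero 8–1.
Model W–Echo: Model W 7–2.
Model W vs Aero: Aero, 5–4.
Echo vs Aero: Aero, 5–4.
Aero defeats every rival head-to-head and is the Condorcet winner.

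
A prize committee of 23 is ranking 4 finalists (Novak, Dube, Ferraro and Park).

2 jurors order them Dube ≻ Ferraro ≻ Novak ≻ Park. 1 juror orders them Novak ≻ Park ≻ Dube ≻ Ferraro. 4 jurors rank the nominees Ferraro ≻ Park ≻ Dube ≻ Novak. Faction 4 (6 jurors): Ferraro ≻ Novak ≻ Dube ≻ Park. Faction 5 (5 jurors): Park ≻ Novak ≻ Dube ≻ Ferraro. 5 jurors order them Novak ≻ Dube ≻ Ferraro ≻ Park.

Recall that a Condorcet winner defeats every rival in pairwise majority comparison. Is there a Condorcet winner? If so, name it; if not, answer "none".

Head-to-head results (23 jurors):
Novak vs Dube: Novak is ranked higher on 1+6+5+5 = 17 ballots, Dube on 6. Novak wins 17–6.
Novak vs Ferraro: Novak is ranked higher on 1+5+5 = 11 ballots, Ferraro on 12. Ferraro wins 12–11.
Novak vs Park: 14 to 9, Novak.
Dube vs Ferraro: Dube is ranked higher on 2+1+5+5 = 13 ballots, Ferraro on 10. Dube wins 13–10.
Dube vs Park: Dube is ranked higher on 2+6+5 = 13 ballots, Park on 10. Dube wins 13–10.
Ferraro vs Park: 2+4+6+5 = 17 for Ferraro, 6 for Park — Ferraro by 17–6.
Every nominee loses at least once (Novak loses to Ferraro; Dube loses to Novak; Ferraro loses to Dube; Park loses to Novak). The majority relation contains the cycle Novak → Dube → Ferraro → Novak, so there is no Condorcet winner.

none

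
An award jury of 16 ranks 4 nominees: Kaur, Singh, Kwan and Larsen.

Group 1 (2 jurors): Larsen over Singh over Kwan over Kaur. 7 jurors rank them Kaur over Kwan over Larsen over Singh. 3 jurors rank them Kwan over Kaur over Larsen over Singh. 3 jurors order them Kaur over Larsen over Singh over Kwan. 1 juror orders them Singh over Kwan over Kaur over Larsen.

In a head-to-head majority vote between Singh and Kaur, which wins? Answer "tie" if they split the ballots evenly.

Ballots ranking Singh above Kaur: 2 + 1 = 3.
Ballots ranking Kaur above Singh: 16 − 3 = 13.
Kaur wins the head-to-head 13–3.

Kaur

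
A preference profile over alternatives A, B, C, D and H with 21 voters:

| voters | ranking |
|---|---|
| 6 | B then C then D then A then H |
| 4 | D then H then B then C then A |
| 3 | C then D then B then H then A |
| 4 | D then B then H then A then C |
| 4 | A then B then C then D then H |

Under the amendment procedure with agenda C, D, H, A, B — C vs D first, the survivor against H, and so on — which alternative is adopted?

B

Round 1: C vs D — 13–8, C advances.
Round 2: C vs H — 13–8, C advances.
Round 3: C vs A — 13–8, C advances.
Round 4: C vs B — 3–18, B advances.
B survives the agenda.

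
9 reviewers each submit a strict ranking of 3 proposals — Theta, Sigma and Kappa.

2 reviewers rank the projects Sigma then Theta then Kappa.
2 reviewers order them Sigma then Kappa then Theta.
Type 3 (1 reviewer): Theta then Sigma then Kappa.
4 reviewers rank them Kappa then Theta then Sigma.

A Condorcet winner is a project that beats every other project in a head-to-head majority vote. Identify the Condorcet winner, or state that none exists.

none

Head-to-head results (9 reviewers):
Theta vs Sigma: 5 to 4, Theta.
Theta vs Kappa: Theta is ranked higher on 2+1 = 3 ballots, Kappa on 6. Kappa wins 6–3.
Sigma vs Kappa: Sigma preferred on 2+2+1 = 5 ballots; Sigma wins 5–4.
No project is unbeaten: Theta loses to Kappa; Sigma loses to Theta; Kappa loses to Sigma. In particular Theta > Sigma > Kappa > Theta is a majority cycle — no Condorcet winner exists.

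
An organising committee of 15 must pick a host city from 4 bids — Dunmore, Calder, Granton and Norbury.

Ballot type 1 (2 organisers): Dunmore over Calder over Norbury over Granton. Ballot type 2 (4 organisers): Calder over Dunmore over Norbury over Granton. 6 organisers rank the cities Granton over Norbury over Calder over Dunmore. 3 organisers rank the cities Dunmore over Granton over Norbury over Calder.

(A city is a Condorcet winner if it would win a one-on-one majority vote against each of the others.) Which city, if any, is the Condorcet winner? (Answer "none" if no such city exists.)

none

Head-to-head results (15 organisers):
Dunmore–Calder: Calder 10–5.
Dunmore vs Granton: Dunmore wins 9–6.
Dunmore vs Norbury: Dunmore, 9–6.
Calder vs Granton: Granton wins 9–6.
Calder vs Norbury: Norbury, 9–6.
Granton vs Norbury: Granton wins 9–6.
Each city drops at least one matchup (Dunmore loses to Calder; Calder loses to Granton; Granton loses to Dunmore; Norbury loses to Dunmore); the cycle Dunmore → Granton → Calder → Dunmore rules out a Condorcet winner.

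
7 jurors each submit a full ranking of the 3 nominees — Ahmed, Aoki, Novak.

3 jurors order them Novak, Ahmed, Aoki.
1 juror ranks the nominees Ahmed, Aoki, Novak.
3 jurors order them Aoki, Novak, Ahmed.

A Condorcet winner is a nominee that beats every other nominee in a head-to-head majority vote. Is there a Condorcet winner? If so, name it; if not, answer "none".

Check each pair by majority over 7 ballots:
Ahmed vs Aoki: 3+1 = 4 for Ahmed, 3 for Aoki — Ahmed by 4–3.
Ahmed vs Novak: 1 to 6, Novak.
Aoki vs Novak: Aoki is ranked higher on 1+3 = 4 ballots, Novak on 3. Aoki wins 4–3.
No nominee is unbeaten: Ahmed loses to Novak; Aoki loses to Ahmed; Novak loses to Aoki. In particular Ahmed beats Aoki beats Novak beats Ahmed is a majority cycle — no Condorcet winner exists.

none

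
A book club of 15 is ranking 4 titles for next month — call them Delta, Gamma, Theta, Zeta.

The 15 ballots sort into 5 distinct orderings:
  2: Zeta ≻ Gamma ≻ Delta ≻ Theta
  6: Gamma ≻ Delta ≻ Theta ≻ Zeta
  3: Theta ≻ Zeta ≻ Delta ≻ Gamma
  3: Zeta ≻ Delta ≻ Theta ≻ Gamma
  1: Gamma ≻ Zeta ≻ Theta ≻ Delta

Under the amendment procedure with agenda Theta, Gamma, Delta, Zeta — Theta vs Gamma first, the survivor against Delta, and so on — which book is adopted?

Zeta

Round 1: Theta vs Gamma — 6–9, Gamma advances.
Round 2: Gamma vs Delta — 9–6, Gamma advances.
Round 3: Gamma vs Zeta — 7–8, Zeta advances.
Zeta survives the agenda.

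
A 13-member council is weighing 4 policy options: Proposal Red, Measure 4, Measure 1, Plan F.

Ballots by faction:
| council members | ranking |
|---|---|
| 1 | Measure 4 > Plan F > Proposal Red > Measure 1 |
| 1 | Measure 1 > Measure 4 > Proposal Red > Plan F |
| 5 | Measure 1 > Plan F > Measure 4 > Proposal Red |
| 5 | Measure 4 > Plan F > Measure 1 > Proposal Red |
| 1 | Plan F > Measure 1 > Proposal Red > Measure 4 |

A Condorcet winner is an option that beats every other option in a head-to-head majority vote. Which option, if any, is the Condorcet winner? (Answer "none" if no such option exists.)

none

Pairwise majorities:
Proposal Red vs Measure 4: Proposal Red is ranked higher on 1 ballot, Measure 4 on 12. Measure 4 wins 12–1.
Proposal Red vs Measure 1: 1 to 12, Measure 1.
Proposal Red vs Plan F: Proposal Red is ranked higher on 1 ballot, Plan F on 12. Plan F wins 12–1.
Measure 4 vs Measure 1: 6 to 7, Measure 1.
Measure 4 vs Plan F: Measure 4 preferred on 1+1+5 = 7 ballots; Measure 4 wins 7–6.
Measure 1 vs Plan F: 6 to 7, Plan F.
Every option loses at least once (Proposal Red loses to Measure 4; Measure 4 loses to Measure 1; Measure 1 loses to Plan F; Plan F loses to Measure 4). The majority relation contains the cycle Measure 4 → Plan F → Measure 1 → Measure 4, so there is no Condorcet winner.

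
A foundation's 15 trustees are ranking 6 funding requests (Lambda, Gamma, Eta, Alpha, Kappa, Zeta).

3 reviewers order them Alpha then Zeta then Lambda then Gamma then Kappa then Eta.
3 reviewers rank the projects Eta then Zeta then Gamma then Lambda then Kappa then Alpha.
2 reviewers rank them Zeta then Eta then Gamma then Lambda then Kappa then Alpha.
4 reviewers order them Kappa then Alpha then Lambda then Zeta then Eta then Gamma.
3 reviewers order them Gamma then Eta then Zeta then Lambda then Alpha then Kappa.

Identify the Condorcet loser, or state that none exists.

Head-to-head results (15 reviewers):
Lambda vs Gamma: 3+4 = 7 for Lambda, 8 for Gamma — Gamma by 8–7.
Lambda vs Eta: 7 to 8, Eta.
Lambda–Alpha: Lambda 8–7.
Lambda vs Kappa: Lambda, 11–4.
Lambda vs Zeta: Lambda preferred on 4 ballots; Zeta wins 11–4.
Gamma vs Eta: 3+3 = 6 for Gamma, 9 for Eta — Eta by 9–6.
Gamma–Alpha: Gamma 8–7.
Gamma–Kappa: Gamma 11–4.
Gamma vs Zeta: Zeta, 12–3.
Eta vs Alpha: Eta is ranked higher on 3+2+3 = 8 ballots, Alpha on 7. Eta wins 8–7.
Eta vs Kappa: Eta is ranked higher on 3+2+3 = 8 ballots, Kappa on 7. Eta wins 8–7.
Eta vs Zeta: 6 to 9, Zeta.
Alpha vs Kappa: 3+3 = 6 for Alpha, 9 for Kappa — Kappa by 9–6.
Alpha vs Zeta: Zeta, 8–7.
Kappa vs Zeta: Zeta wins 11–4.
Only Alpha has no wins; Alpha is the Condorcet loser.

Alpha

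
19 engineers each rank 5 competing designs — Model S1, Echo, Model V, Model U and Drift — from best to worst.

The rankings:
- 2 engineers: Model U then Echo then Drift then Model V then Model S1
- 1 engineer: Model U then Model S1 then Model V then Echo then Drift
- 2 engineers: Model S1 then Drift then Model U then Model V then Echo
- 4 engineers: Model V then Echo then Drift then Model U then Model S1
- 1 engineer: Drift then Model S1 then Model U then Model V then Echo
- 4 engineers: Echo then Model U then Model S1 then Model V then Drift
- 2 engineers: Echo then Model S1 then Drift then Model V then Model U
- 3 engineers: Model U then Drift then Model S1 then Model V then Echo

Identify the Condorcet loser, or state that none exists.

Pairwise majorities:
Model S1 vs Echo: 7 to 12, Echo.
Model S1 vs Model V: 13 to 6, Model S1.
Model S1 vs Model U: Model U, 14–5.
Model S1 vs Drift: Model S1 preferred on 1+2+4+2 = 9 ballots; Drift wins 10–9.
Echo vs Model V: Echo preferred on 2+4+2 = 8 ballots; Model V wins 11–8.
Echo vs Model U: Echo, 10–9.
Echo vs Drift: Echo is ranked higher on 2+1+4+4+2 = 13 ballots, Drift on 6. Echo wins 13–6.
Model V–Model U: Model U 13–6.
Model V vs Drift: Drift wins 10–9.
Model U vs Drift: Model U preferred on 2+1+4+3 = 10 ballots; Model U wins 10–9.
No design is winless: Model S1 beats Model V; Echo beats Model S1; Model V beats Echo; Model U beats Model S1; Drift beats Model S1. There is no Condorcet loser.

none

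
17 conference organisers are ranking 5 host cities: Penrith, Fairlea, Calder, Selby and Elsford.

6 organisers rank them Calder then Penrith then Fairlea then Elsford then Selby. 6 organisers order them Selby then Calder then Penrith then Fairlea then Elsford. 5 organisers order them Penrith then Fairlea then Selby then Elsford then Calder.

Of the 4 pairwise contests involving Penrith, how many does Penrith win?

Penrith against each rival (17 organisers):
Penrith vs Fairlea: Penrith, 17–0.
Penrith vs Calder: 5 for Penrith, 12 for Calder — Calder by 12–5.
Penrith vs Selby: Penrith preferred on 6+5 = 11 ballots; Penrith wins 11–6.
Penrith vs Elsford: Penrith, 17–0.
Penrith beats Fairlea, Selby, Elsford; loses to Calder — 3 pairwise wins.

3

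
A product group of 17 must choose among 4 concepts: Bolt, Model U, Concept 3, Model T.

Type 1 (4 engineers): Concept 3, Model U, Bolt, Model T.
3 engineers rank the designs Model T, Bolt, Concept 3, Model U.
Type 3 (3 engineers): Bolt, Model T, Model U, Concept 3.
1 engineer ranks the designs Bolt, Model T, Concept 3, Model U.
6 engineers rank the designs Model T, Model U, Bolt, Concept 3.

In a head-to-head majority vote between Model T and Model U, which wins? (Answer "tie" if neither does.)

Model T

Ballots ranking Model T above Model U: 3 + 3 + 1 + 6 = 13.
Ballots ranking Model U above Model T: 17 − 13 = 4.
Model T wins the head-to-head 13–4.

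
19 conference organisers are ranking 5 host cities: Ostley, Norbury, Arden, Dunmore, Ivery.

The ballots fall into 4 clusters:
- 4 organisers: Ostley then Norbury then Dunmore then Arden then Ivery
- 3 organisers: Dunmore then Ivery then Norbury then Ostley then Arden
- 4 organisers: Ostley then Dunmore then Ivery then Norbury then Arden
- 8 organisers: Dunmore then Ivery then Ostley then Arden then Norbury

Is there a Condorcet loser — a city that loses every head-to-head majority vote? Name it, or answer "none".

Pairwise majorities:
Ostley vs Norbury: Ostley preferred on 4+4+8 = 16 ballots; Ostley wins 16–3.
Ostley vs Arden: Ostley wins 19–0.
Ostley vs Dunmore: 4+4 = 8 for Ostley, 11 for Dunmore — Dunmore by 11–8.
Ostley vs Ivery: Ostley preferred on 4+4 = 8 ballots; Ivery wins 11–8.
Norbury vs Arden: 4+3+4 = 11 for Norbury, 8 for Arden — Norbury by 11–8.
Norbury vs Dunmore: 4 for Norbury, 15 for Dunmore — Dunmore by 15–4.
Norbury vs Ivery: Norbury is ranked higher on 4 ballots, Ivery on 15. Ivery wins 15–4.
Arden vs Dunmore: Arden preferred on 0 ballots; Dunmore wins 19–0.
Arden–Ivery: Ivery 15–4.
Dunmore–Ivery: Dunmore 19–0.
Arden is beaten in every head-to-head and is the Condorcet loser.

Arden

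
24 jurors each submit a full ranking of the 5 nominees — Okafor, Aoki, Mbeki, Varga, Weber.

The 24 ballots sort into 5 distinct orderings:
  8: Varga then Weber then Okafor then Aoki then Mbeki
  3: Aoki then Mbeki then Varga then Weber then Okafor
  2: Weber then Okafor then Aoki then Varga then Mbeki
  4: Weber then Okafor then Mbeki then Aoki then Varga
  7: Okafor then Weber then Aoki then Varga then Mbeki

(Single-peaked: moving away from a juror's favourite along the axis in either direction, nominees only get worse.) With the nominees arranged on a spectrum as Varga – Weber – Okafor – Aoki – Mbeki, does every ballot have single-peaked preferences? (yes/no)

Axis positions: Varga=1, Weber=2, Okafor=3, Aoki=4, Mbeki=5.
Type 1 (peak Varga at position 1): ranking walks positions 1-2-3-4-5, expanding outward from the peak — single-peaked.
Type 2: ranking walks positions 4-5-1-2-3; Varga is ranked above Okafor even though Okafor lies between Varga and the peak Aoki on the axis — preferences dip and rise again. Not single-peaked.
Type 3 (peak Weber at position 2): ranking walks positions 2-3-4-1-5, expanding outward from the peak — single-peaked.
Type 4: ranking walks positions 2-3-5-4-1; Mbeki is ranked above Aoki even though Aoki lies between Mbeki and the peak Weber on the axis — preferences dip and rise again. Not single-peaked.
Type 5 (peak Okafor at position 3): ranking walks positions 3-2-4-1-5, expanding outward from the peak — single-peaked.
Type 2 violates single-peakedness, so the profile is not single-peaked on this axis.

no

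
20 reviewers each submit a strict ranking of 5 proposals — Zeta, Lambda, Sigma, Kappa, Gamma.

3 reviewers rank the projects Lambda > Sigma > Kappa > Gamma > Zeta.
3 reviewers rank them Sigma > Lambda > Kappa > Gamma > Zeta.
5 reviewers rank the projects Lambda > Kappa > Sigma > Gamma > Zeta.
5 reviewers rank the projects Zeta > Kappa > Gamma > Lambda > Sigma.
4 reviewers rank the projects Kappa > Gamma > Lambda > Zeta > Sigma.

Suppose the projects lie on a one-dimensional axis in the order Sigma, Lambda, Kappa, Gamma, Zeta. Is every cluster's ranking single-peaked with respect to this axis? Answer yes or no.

no

Axis positions: Sigma=1, Lambda=2, Kappa=3, Gamma=4, Zeta=5.
Cluster 1 (peak Lambda at position 2): ranking walks positions 2-1-3-4-5, expanding outward from the peak — single-peaked.
Cluster 2 (peak Sigma at position 1): ranking walks positions 1-2-3-4-5, expanding outward from the peak — single-peaked.
Cluster 3 (peak Lambda at position 2): ranking walks positions 2-3-1-4-5, expanding outward from the peak — single-peaked.
Cluster 4: ranking walks positions 5-3-4-2-1; Kappa is ranked above Gamma even though Gamma lies between Kappa and the peak Zeta on the axis — preferences dip and rise again. Not single-peaked.
Cluster 5 (peak Kappa at position 3): ranking walks positions 3-4-2-5-1, expanding outward from the peak — single-peaked.
Cluster 4 violates single-peakedness, so the profile is not single-peaked on this axis.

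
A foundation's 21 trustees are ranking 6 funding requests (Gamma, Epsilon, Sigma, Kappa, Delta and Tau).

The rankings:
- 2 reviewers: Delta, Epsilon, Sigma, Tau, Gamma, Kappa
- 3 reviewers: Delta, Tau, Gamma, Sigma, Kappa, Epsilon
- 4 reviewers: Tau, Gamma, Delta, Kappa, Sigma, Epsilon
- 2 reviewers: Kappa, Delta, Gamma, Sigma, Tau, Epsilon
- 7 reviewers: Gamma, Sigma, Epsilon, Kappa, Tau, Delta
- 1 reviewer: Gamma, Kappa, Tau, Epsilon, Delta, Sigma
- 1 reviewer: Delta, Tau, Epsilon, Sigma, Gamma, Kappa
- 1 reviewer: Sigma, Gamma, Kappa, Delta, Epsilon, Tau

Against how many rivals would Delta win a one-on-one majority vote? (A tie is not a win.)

2

Delta against each rival (21 reviewers):
Delta–Gamma: Gamma 13–8.
Delta–Epsilon: Delta 13–8.
Delta vs Sigma: Delta wins 13–8.
Delta vs Kappa: Delta is ranked higher on 2+3+4+1 = 10 ballots, Kappa on 11. Kappa wins 11–10.
Delta vs Tau: 2+3+2+1+1 = 9 for Delta, 12 for Tau — Tau by 12–9.
Delta beats Epsilon, Sigma; loses to Gamma, Kappa, Tau — 2 pairwise wins.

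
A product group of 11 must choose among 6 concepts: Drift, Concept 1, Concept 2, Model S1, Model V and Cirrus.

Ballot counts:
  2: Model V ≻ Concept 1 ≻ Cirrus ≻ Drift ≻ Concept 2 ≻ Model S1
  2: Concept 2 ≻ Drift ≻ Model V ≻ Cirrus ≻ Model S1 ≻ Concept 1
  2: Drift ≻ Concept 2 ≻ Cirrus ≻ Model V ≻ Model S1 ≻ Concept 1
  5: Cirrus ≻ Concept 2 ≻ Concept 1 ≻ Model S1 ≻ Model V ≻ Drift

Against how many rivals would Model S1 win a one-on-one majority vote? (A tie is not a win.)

Model S1 against each rival (11 engineers):
Model S1 vs Drift: Drift, 6–5.
Model S1–Concept 1: Concept 1 7–4.
Model S1 vs Concept 2: Concept 2 wins 11–0.
Model S1 vs Model V: Model V, 6–5.
Model S1 vs Cirrus: Cirrus, 11–0.
Model S1 beats no one; loses to Drift, Concept 1, Concept 2, Model V, Cirrus — 0 pairwise wins.

0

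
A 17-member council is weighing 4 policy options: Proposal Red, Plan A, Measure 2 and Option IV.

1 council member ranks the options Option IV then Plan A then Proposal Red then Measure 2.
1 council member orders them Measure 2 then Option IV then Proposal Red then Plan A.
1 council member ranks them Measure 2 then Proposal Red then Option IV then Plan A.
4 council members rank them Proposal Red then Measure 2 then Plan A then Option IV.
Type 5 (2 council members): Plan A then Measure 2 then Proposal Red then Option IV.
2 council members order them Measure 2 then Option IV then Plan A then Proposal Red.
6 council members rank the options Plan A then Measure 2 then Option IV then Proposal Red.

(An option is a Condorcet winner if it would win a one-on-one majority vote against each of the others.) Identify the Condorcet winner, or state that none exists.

Check each pair by majority over 17 ballots:
Proposal Red vs Plan A: Plan A wins 11–6.
Proposal Red–Measure 2: Measure 2 12–5.
Proposal Red vs Option IV: Option IV wins 10–7.
Plan A vs Measure 2: Plan A, 9–8.
Plan A–Option IV: Plan A 12–5.
Measure 2–Option IV: Measure 2 16–1.
Only Plan A has no losses; Plan A is the Condorcet winner.

Plan A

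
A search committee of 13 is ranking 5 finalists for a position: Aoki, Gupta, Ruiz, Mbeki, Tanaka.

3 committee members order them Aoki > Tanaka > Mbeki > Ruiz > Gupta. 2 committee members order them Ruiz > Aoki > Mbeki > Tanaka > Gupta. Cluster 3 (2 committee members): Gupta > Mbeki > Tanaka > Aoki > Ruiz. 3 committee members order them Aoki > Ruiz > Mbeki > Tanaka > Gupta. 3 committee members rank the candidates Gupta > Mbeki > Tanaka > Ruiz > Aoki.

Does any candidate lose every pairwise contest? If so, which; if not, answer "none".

Gupta

Pairwise majorities:
Aoki vs Gupta: Aoki preferred on 3+2+3 = 8 ballots; Aoki wins 8–5.
Aoki vs Ruiz: Aoki, 8–5.
Aoki vs Mbeki: Aoki is ranked higher on 3+2+3 = 8 ballots, Mbeki on 5. Aoki wins 8–5.
Aoki vs Tanaka: Aoki wins 8–5.
Gupta vs Ruiz: Ruiz, 8–5.
Gupta vs Mbeki: Mbeki, 8–5.
Gupta vs Tanaka: Tanaka wins 8–5.
Ruiz vs Mbeki: Ruiz preferred on 2+3 = 5 ballots; Mbeki wins 8–5.
Ruiz–Tanaka: Tanaka 8–5.
Mbeki vs Tanaka: Mbeki preferred on 2+2+3+3 = 10 ballots; Mbeki wins 10–3.
Gupta is beaten in every head-to-head and is the Condorcet loser.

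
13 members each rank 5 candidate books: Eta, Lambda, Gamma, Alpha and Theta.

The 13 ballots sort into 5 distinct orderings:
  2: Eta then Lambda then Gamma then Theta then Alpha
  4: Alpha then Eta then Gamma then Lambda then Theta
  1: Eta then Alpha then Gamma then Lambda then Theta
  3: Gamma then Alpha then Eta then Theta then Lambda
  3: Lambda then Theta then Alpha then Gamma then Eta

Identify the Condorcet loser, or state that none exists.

Head-to-head results (13 members):
Eta vs Lambda: Eta preferred on 2+4+1+3 = 10 ballots; Eta wins 10–3.
Eta vs Gamma: Eta preferred on 2+4+1 = 7 ballots; Eta wins 7–6.
Eta–Alpha: Alpha 10–3.
Eta vs Theta: Eta wins 10–3.
Lambda vs Gamma: Lambda preferred on 2+3 = 5 ballots; Gamma wins 8–5.
Lambda–Alpha: Alpha 8–5.
Lambda vs Theta: Lambda preferred on 2+4+1+3 = 10 ballots; Lambda wins 10–3.
Gamma–Alpha: Alpha 8–5.
Gamma vs Theta: 2+4+1+3 = 10 for Gamma, 3 for Theta — Gamma by 10–3.
Alpha vs Theta: Alpha, 8–5.
Theta loses to every other book — it is the Condorcet loser.

Theta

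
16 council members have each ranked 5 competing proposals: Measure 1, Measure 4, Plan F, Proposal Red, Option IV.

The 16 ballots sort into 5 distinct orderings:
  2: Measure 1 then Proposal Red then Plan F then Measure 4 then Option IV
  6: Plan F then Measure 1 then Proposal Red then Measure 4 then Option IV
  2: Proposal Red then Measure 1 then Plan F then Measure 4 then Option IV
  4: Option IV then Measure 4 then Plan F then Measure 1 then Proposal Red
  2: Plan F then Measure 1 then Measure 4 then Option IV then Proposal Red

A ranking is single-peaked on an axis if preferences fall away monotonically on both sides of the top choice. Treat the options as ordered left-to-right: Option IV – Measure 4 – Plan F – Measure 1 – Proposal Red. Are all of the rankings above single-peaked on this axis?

Axis positions: Option IV=1, Measure 4=2, Plan F=3, Measure 1=4, Proposal Red=5.
Cluster 1 (peak Measure 1 at position 4): ranking walks positions 4-5-3-2-1, expanding outward from the peak — single-peaked.
Cluster 2 (peak Plan F at position 3): ranking walks positions 3-4-5-2-1, expanding outward from the peak — single-peaked.
Cluster 3 (peak Proposal Red at position 5): ranking walks positions 5-4-3-2-1, expanding outward from the peak — single-peaked.
Cluster 4 (peak Option IV at position 1): ranking walks positions 1-2-3-4-5, expanding outward from the peak — single-peaked.
Cluster 5 (peak Plan F at position 3): ranking walks positions 3-4-2-1-5, expanding outward from the peak — single-peaked.
Every ranking is single-peaked on this axis.

yes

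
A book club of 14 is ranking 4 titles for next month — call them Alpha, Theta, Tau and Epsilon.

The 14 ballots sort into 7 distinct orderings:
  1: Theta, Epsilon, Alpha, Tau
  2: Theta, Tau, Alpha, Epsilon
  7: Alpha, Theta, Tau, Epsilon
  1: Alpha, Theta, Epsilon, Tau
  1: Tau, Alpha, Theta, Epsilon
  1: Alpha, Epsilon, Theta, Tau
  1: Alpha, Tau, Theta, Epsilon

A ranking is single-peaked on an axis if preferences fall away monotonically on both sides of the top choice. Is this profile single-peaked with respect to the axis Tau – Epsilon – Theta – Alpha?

no

Axis positions: Tau=1, Epsilon=2, Theta=3, Alpha=4.
Faction 1 (peak Theta at position 3): ranking walks positions 3-2-4-1, expanding outward from the peak — single-peaked.
Faction 2: ranking walks positions 3-1-4-2; Tau is ranked above Epsilon even though Epsilon lies between Tau and the peak Theta on the axis — preferences dip and rise again. Not single-peaked.
Faction 3: ranking walks positions 4-3-1-2; Tau is ranked above Epsilon even though Epsilon lies between Tau and the peak Alpha on the axis — preferences dip and rise again. Not single-peaked.
Faction 4 (peak Alpha at position 4): ranking walks positions 4-3-2-1, expanding outward from the peak — single-peaked.
Faction 5: ranking walks positions 1-4-3-2; Alpha is ranked above Epsilon even though Epsilon lies between Alpha and the peak Tau on the axis — preferences dip and rise again. Not single-peaked.
Faction 6: ranking walks positions 4-2-3-1; Epsilon is ranked above Theta even though Theta lies between Epsilon and the peak Alpha on the axis — preferences dip and rise again. Not single-peaked.
Faction 7: ranking walks positions 4-1-3-2; Tau is ranked above Theta even though Theta lies between Tau and the peak Alpha on the axis — preferences dip and rise again. Not single-peaked.
Faction 2 violates single-peakedness, so the profile is not single-peaked on this axis.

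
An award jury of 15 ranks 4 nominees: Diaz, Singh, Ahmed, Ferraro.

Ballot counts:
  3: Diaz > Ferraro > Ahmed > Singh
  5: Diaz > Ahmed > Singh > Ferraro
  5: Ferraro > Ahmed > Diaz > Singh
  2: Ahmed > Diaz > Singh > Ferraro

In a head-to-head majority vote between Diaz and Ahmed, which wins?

Ballots ranking Diaz above Ahmed: 3 + 5 = 8.
Ballots ranking Ahmed above Diaz: 15 − 8 = 7.
Diaz wins the head-to-head 8–7.

Diaz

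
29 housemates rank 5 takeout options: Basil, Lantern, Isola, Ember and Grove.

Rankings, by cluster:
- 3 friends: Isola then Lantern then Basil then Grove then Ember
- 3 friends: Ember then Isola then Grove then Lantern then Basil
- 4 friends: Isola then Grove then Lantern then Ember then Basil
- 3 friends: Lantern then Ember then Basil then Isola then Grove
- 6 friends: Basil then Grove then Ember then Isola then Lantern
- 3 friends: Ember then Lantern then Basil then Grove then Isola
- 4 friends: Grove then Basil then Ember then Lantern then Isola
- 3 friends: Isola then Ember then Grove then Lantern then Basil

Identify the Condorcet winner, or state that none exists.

Head-to-head results (29 friends):
Basil vs Lantern: 6+4 = 10 for Basil, 19 for Lantern — Lantern by 19–10.
Basil vs Isola: Basil preferred on 3+6+3+4 = 16 ballots; Basil wins 16–13.
Basil vs Ember: Basil preferred on 3+6+4 = 13 ballots; Ember wins 16–13.
Basil vs Grove: 15 to 14, Basil.
Lantern vs Isola: 10 to 19, Isola.
Lantern vs Ember: Lantern preferred on 3+4+3 = 10 ballots; Ember wins 19–10.
Lantern vs Grove: 3+3+3 = 9 for Lantern, 20 for Grove — Grove by 20–9.
Isola vs Ember: 3+4+3 = 10 for Isola, 19 for Ember — Ember by 19–10.
Isola vs Grove: 3+3+4+3+3 = 16 for Isola, 13 for Grove — Isola by 16–13.
Ember vs Grove: 3+3+3+3 = 12 for Ember, 17 for Grove — Grove by 17–12.
Every restaurant loses at least once (Basil loses to Lantern; Lantern loses to Isola; Isola loses to Basil; Ember loses to Grove; Grove loses to Basil). The majority relation contains the cycle Basil beats Isola beats Lantern beats Basil, so there is no Condorcet winner.

none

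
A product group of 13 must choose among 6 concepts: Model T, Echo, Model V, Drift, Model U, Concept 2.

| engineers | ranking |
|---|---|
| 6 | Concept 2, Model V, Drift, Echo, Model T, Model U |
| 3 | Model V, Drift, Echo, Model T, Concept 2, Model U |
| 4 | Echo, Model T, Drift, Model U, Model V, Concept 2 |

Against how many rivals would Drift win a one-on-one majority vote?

4

Drift against each rival (13 engineers):
Drift vs Model T: Drift wins 9–4.
Drift vs Echo: Drift preferred on 6+3 = 9 ballots; Drift wins 9–4.
Drift vs Model V: Drift is ranked higher on 4 ballots, Model V on 9. Model V wins 9–4.
Drift vs Model U: Drift is ranked higher on 6+3+4 = 13 ballots, Model U on 0. Drift wins 13–0.
Drift vs Concept 2: Drift is ranked higher on 3+4 = 7 ballots, Concept 2 on 6. Drift wins 7–6.
Drift beats Model T, Echo, Model U, Concept 2; loses to Model V — 4 pairwise wins.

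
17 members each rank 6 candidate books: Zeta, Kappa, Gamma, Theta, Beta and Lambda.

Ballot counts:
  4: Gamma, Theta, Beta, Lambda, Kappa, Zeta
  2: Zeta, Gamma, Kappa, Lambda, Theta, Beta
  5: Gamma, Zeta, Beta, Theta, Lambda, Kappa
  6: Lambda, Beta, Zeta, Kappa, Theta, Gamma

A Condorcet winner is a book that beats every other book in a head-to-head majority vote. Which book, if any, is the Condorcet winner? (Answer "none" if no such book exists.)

Pairwise majorities:
Zeta–Kappa: Zeta 13–4.
Zeta vs Gamma: Zeta is ranked higher on 2+6 = 8 ballots, Gamma on 9. Gamma wins 9–8.
Zeta vs Theta: Zeta preferred on 2+5+6 = 13 ballots; Zeta wins 13–4.
Zeta vs Beta: 2+5 = 7 for Zeta, 10 for Beta — Beta by 10–7.
Zeta–Lambda: Lambda 10–7.
Kappa vs Gamma: Gamma, 11–6.
Kappa vs Theta: Kappa preferred on 2+6 = 8 ballots; Theta wins 9–8.
Kappa vs Beta: Kappa is ranked higher on 2 ballots, Beta on 15. Beta wins 15–2.
Kappa vs Lambda: Kappa is ranked higher on 2 ballots, Lambda on 15. Lambda wins 15–2.
Gamma vs Theta: Gamma is ranked higher on 4+2+5 = 11 ballots, Theta on 6. Gamma wins 11–6.
Gamma vs Beta: Gamma, 11–6.
Gamma–Lambda: Gamma 11–6.
Theta–Beta: Beta 11–6.
Theta vs Lambda: Theta preferred on 4+5 = 9 ballots; Theta wins 9–8.
Beta vs Lambda: Beta wins 9–8.
Only Gamma has no losses; Gamma is the Condorcet winner.

Gamma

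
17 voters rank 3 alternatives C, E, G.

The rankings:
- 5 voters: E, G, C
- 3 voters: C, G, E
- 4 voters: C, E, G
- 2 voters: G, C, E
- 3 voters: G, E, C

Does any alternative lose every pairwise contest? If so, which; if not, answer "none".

none

Head-to-head results (17 voters):
C vs E: 3+4+2 = 9 for C, 8 for E — C by 9–8.
C vs G: C is ranked higher on 3+4 = 7 ballots, G on 10. G wins 10–7.
E vs G: E is ranked higher on 5+4 = 9 ballots, G on 8. E wins 9–8.
Each alternative has at least one pairwise win (C beats E; E beats G; G beats C) — no Condorcet loser.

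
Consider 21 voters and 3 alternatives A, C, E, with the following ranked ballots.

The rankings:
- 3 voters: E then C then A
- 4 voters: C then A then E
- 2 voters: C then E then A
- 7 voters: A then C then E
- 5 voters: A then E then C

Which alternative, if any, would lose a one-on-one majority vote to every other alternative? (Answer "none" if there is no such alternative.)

E

Head-to-head results (21 voters):
A vs C: A preferred on 7+5 = 12 ballots; A wins 12–9.
A vs E: A, 16–5.
C–E: C 13–8.
E loses to every other alternative — it is the Condorcet loser.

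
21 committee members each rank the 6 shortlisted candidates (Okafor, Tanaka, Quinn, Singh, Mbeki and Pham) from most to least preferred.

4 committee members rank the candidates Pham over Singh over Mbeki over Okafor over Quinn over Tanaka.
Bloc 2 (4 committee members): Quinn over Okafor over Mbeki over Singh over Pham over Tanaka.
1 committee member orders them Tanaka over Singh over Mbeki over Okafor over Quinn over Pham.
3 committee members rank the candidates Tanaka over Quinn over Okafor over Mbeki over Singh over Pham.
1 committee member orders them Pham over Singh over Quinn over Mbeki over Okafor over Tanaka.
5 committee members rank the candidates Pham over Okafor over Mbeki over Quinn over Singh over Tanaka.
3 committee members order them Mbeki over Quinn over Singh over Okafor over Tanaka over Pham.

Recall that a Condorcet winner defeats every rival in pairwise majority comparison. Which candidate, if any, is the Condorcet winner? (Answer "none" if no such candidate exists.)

none

Head-to-head results (21 committee members):
Okafor vs Tanaka: Okafor, 17–4.
Okafor vs Quinn: Quinn wins 11–10.
Okafor vs Singh: Okafor, 12–9.
Okafor vs Mbeki: Okafor wins 12–9.
Okafor–Pham: Okafor 11–10.
Tanaka–Quinn: Quinn 17–4.
Tanaka vs Singh: Singh, 17–4.
Tanaka vs Mbeki: Mbeki wins 17–4.
Tanaka vs Pham: Pham wins 14–7.
Quinn–Singh: Quinn 15–6.
Quinn vs Mbeki: Mbeki, 13–8.
Quinn vs Pham: Quinn, 11–10.
Singh vs Mbeki: Mbeki wins 15–6.
Singh vs Pham: Singh, 11–10.
Mbeki–Pham: Mbeki 11–10.
Every candidate loses at least once (Okafor loses to Quinn; Tanaka loses to Okafor; Quinn loses to Mbeki; Singh loses to Okafor; Mbeki loses to Okafor; Pham loses to Okafor). The majority relation contains the cycle Okafor → Mbeki → Quinn → Okafor, so there is no Condorcet winner.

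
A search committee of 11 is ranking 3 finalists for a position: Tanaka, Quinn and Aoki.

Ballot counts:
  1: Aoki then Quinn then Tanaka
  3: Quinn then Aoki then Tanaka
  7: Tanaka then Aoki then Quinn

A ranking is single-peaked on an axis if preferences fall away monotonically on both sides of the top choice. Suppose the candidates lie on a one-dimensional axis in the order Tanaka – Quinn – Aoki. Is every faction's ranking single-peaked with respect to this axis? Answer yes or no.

Axis positions: Tanaka=1, Quinn=2, Aoki=3.
Faction 1 (peak Aoki at position 3): ranking walks positions 3-2-1, expanding outward from the peak — single-peaked.
Faction 2 (peak Quinn at position 2): ranking walks positions 2-3-1, expanding outward from the peak — single-peaked.
Faction 3: ranking walks positions 1-3-2; Aoki is ranked above Quinn even though Quinn lies between Aoki and the peak Tanaka on the axis — preferences dip and rise again. Not single-peaked.
Faction 3 violates single-peakedness, so the profile is not single-peaked on this axis.

no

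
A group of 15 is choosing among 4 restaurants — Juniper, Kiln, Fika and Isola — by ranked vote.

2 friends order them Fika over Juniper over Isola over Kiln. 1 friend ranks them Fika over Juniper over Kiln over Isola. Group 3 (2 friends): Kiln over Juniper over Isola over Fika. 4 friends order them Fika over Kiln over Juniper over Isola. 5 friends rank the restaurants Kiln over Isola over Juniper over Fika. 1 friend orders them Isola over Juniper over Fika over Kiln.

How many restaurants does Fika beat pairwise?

Fika against each rival (15 friends):
Fika–Juniper: Juniper 8–7.
Fika–Kiln: Fika 8–7.
Fika vs Isola: Isola, 8–7.
Fika beats Kiln; loses to Juniper, Isola — 1 pairwise win.

1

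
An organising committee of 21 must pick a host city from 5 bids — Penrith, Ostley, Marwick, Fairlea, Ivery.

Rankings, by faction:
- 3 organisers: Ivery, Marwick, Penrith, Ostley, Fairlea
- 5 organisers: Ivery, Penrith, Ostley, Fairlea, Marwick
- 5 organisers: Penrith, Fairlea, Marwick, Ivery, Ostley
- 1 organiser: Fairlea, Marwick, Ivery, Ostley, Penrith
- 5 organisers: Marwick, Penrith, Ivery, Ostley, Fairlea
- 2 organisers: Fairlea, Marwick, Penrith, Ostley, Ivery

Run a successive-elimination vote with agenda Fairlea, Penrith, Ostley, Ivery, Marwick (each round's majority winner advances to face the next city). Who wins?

Round 1: Fairlea vs Penrith — 3–18, Penrith advances.
Round 2: Penrith vs Ostley — 20–1, Penrith advances.
Round 3: Penrith vs Ivery — 12–9, Penrith advances.
Round 4: Penrith vs Marwick — 10–11, Marwick advances.
The agenda winner is Marwick.

Marwick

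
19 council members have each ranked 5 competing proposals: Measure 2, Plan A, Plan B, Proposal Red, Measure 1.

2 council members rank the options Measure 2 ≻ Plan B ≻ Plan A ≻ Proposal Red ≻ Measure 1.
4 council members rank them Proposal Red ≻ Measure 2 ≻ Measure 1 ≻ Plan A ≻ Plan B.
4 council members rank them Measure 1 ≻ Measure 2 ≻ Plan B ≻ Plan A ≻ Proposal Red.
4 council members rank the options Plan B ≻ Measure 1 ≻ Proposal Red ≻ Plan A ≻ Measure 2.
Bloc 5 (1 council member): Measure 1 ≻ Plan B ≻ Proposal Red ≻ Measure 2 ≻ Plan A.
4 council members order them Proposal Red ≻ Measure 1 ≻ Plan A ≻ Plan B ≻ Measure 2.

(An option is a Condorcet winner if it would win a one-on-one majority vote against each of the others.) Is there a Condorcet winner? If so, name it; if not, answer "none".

Check each pair by majority over 19 ballots:
Measure 2 vs Plan A: Measure 2 is ranked higher on 2+4+4+1 = 11 ballots, Plan A on 8. Measure 2 wins 11–8.
Measure 2 vs Plan B: Measure 2 is ranked higher on 2+4+4 = 10 ballots, Plan B on 9. Measure 2 wins 10–9.
Measure 2 vs Proposal Red: Measure 2 preferred on 2+4 = 6 ballots; Proposal Red wins 13–6.
Measure 2 vs Measure 1: Measure 2 preferred on 2+4 = 6 ballots; Measure 1 wins 13–6.
Plan A vs Plan B: 4+4 = 8 for Plan A, 11 for Plan B — Plan B by 11–8.
Plan A vs Proposal Red: 2+4 = 6 for Plan A, 13 for Proposal Red — Proposal Red by 13–6.
Plan A vs Measure 1: 2 for Plan A, 17 for Measure 1 — Measure 1 by 17–2.
Plan B vs Proposal Red: 11 to 8, Plan B.
Plan B vs Measure 1: 2+4 = 6 for Plan B, 13 for Measure 1 — Measure 1 by 13–6.
Proposal Red vs Measure 1: Proposal Red is ranked higher on 2+4+4 = 10 ballots, Measure 1 on 9. Proposal Red wins 10–9.
Each option drops at least one matchup (Measure 2 loses to Proposal Red; Plan A loses to Measure 2; Plan B loses to Measure 2; Proposal Red loses to Plan B; Measure 1 loses to Proposal Red); the cycle Measure 2 → Plan B → Proposal Red → Measure 2 rules out a Condorcet winner.

none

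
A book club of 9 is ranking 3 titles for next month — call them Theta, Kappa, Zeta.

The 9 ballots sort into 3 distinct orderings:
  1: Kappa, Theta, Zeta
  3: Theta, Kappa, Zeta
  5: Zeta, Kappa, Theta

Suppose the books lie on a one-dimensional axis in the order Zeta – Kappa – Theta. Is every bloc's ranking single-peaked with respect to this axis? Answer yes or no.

yes

Axis positions: Zeta=1, Kappa=2, Theta=3.
Bloc 1 (peak Kappa at position 2): ranking walks positions 2-3-1, expanding outward from the peak — single-peaked.
Bloc 2 (peak Theta at position 3): ranking walks positions 3-2-1, expanding outward from the peak — single-peaked.
Bloc 3 (peak Zeta at position 1): ranking walks positions 1-2-3, expanding outward from the peak — single-peaked.
Every ranking is single-peaked on this axis.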